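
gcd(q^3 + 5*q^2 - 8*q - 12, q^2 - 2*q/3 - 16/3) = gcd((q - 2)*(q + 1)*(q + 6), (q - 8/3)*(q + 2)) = 1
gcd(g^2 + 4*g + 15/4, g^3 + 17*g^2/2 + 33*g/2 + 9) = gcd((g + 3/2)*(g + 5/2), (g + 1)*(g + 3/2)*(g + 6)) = g + 3/2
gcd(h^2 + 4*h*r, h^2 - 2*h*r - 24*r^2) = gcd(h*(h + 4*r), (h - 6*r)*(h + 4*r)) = h + 4*r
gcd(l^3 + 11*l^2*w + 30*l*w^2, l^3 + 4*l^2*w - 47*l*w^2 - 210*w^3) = l^2 + 11*l*w + 30*w^2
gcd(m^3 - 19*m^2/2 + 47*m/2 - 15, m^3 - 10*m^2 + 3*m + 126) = m - 6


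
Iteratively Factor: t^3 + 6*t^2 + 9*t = (t + 3)*(t^2 + 3*t) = t*(t + 3)*(t + 3)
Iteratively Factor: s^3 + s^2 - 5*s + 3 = (s - 1)*(s^2 + 2*s - 3) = (s - 1)^2*(s + 3)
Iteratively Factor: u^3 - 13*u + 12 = (u - 3)*(u^2 + 3*u - 4) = (u - 3)*(u + 4)*(u - 1)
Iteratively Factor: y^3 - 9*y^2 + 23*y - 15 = (y - 3)*(y^2 - 6*y + 5) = (y - 3)*(y - 1)*(y - 5)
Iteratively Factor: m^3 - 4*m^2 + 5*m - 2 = (m - 1)*(m^2 - 3*m + 2) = (m - 1)^2*(m - 2)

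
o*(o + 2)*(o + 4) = o^3 + 6*o^2 + 8*o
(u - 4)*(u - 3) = u^2 - 7*u + 12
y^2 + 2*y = y*(y + 2)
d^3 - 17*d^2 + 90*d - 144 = (d - 8)*(d - 6)*(d - 3)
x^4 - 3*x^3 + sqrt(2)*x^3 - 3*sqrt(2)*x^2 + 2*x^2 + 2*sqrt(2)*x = x*(x - 2)*(x - 1)*(x + sqrt(2))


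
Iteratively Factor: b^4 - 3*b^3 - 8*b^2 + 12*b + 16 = (b - 4)*(b^3 + b^2 - 4*b - 4) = (b - 4)*(b - 2)*(b^2 + 3*b + 2) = (b - 4)*(b - 2)*(b + 2)*(b + 1)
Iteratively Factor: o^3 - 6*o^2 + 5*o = (o - 1)*(o^2 - 5*o) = o*(o - 1)*(o - 5)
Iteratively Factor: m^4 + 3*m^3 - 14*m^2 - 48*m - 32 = (m + 1)*(m^3 + 2*m^2 - 16*m - 32) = (m + 1)*(m + 2)*(m^2 - 16) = (m - 4)*(m + 1)*(m + 2)*(m + 4)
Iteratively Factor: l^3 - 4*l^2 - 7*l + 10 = (l - 5)*(l^2 + l - 2) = (l - 5)*(l - 1)*(l + 2)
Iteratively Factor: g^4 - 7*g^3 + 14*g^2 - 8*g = (g - 2)*(g^3 - 5*g^2 + 4*g) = (g - 2)*(g - 1)*(g^2 - 4*g) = g*(g - 2)*(g - 1)*(g - 4)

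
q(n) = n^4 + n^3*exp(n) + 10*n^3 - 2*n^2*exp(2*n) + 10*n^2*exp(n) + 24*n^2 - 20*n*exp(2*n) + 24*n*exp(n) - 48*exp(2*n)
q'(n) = n^3*exp(n) + 4*n^3 - 4*n^2*exp(2*n) + 13*n^2*exp(n) + 30*n^2 - 44*n*exp(2*n) + 44*n*exp(n) + 48*n - 116*exp(2*n) + 24*exp(n)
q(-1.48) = 19.93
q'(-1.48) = -25.00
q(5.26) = -7617595.74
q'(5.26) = -16824513.49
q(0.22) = -73.05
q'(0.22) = -140.63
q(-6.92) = 128.62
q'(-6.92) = -221.05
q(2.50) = -14371.63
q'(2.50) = -34069.07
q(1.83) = -2874.32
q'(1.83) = -6983.61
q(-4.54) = -16.21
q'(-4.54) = 26.11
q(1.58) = -1563.87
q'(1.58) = -3810.93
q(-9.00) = 1214.98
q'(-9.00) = -918.01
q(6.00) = -38766361.21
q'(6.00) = -84889145.92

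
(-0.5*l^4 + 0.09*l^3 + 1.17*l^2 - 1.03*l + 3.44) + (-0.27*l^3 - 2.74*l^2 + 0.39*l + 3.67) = -0.5*l^4 - 0.18*l^3 - 1.57*l^2 - 0.64*l + 7.11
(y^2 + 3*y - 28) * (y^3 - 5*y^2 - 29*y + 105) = y^5 - 2*y^4 - 72*y^3 + 158*y^2 + 1127*y - 2940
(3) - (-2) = 5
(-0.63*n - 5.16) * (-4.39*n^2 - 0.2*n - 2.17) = 2.7657*n^3 + 22.7784*n^2 + 2.3991*n + 11.1972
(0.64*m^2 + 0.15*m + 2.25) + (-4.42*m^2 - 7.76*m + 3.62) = -3.78*m^2 - 7.61*m + 5.87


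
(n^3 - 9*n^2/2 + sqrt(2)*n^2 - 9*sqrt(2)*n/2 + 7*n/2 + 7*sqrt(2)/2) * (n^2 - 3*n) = n^5 - 15*n^4/2 + sqrt(2)*n^4 - 15*sqrt(2)*n^3/2 + 17*n^3 - 21*n^2/2 + 17*sqrt(2)*n^2 - 21*sqrt(2)*n/2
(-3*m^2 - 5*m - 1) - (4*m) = -3*m^2 - 9*m - 1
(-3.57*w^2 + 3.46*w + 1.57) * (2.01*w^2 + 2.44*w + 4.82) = -7.1757*w^4 - 1.7562*w^3 - 5.6093*w^2 + 20.508*w + 7.5674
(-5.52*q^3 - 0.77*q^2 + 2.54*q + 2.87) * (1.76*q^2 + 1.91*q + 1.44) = -9.7152*q^5 - 11.8984*q^4 - 4.9491*q^3 + 8.7938*q^2 + 9.1393*q + 4.1328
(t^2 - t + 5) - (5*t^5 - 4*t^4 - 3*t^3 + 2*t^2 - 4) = -5*t^5 + 4*t^4 + 3*t^3 - t^2 - t + 9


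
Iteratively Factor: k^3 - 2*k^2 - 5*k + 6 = (k - 3)*(k^2 + k - 2) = (k - 3)*(k + 2)*(k - 1)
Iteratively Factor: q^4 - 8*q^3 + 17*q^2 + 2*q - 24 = (q - 4)*(q^3 - 4*q^2 + q + 6) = (q - 4)*(q + 1)*(q^2 - 5*q + 6) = (q - 4)*(q - 3)*(q + 1)*(q - 2)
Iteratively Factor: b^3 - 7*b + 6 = (b + 3)*(b^2 - 3*b + 2) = (b - 1)*(b + 3)*(b - 2)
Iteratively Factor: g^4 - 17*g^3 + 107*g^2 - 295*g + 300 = (g - 5)*(g^3 - 12*g^2 + 47*g - 60) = (g - 5)*(g - 4)*(g^2 - 8*g + 15) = (g - 5)^2*(g - 4)*(g - 3)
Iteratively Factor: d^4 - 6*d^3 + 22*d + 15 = (d + 1)*(d^3 - 7*d^2 + 7*d + 15) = (d + 1)^2*(d^2 - 8*d + 15) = (d - 5)*(d + 1)^2*(d - 3)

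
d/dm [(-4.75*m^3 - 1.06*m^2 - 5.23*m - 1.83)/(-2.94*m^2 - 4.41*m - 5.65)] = (13.965*m^4 + 41.895*m^3 + 69.8109*m^2 + 1.2176*m + 21.4792)/(8.6436*m^4 + 25.9308*m^3 + 52.6701*m^2 + 49.833*m + 31.9225)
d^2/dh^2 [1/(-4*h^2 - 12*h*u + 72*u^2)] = (h^2 + 3*h*u - 18*u^2 - (2*h + 3*u)^2)/(2*(h^2 + 3*h*u - 18*u^2)^3)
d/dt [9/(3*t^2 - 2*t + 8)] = 18*(1 - 3*t)/(3*t^2 - 2*t + 8)^2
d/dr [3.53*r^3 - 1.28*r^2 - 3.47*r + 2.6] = 10.59*r^2 - 2.56*r - 3.47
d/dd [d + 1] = 1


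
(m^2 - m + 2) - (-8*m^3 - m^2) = 8*m^3 + 2*m^2 - m + 2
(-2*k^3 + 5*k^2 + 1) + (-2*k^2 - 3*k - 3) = -2*k^3 + 3*k^2 - 3*k - 2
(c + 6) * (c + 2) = c^2 + 8*c + 12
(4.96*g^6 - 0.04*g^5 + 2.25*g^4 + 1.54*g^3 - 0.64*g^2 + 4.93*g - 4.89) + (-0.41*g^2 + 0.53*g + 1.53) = 4.96*g^6 - 0.04*g^5 + 2.25*g^4 + 1.54*g^3 - 1.05*g^2 + 5.46*g - 3.36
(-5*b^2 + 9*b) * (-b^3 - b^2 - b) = 5*b^5 - 4*b^4 - 4*b^3 - 9*b^2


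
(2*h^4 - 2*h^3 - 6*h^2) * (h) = 2*h^5 - 2*h^4 - 6*h^3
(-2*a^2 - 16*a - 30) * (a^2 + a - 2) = -2*a^4 - 18*a^3 - 42*a^2 + 2*a + 60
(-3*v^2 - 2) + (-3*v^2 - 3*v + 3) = -6*v^2 - 3*v + 1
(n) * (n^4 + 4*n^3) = n^5 + 4*n^4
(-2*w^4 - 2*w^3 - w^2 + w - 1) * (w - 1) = -2*w^5 + w^3 + 2*w^2 - 2*w + 1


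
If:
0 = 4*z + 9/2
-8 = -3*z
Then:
No Solution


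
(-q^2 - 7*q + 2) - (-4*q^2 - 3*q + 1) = 3*q^2 - 4*q + 1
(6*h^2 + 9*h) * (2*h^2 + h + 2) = 12*h^4 + 24*h^3 + 21*h^2 + 18*h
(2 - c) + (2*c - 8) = c - 6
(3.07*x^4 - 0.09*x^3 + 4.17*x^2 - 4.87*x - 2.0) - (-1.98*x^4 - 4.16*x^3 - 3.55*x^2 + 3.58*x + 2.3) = 5.05*x^4 + 4.07*x^3 + 7.72*x^2 - 8.45*x - 4.3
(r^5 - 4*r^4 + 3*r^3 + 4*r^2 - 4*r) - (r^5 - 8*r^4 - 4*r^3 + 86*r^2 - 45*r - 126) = 4*r^4 + 7*r^3 - 82*r^2 + 41*r + 126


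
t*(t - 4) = t^2 - 4*t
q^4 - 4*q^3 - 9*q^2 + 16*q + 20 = (q - 5)*(q - 2)*(q + 1)*(q + 2)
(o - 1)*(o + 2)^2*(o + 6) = o^4 + 9*o^3 + 18*o^2 - 4*o - 24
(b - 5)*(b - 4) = b^2 - 9*b + 20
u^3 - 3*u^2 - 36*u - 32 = (u - 8)*(u + 1)*(u + 4)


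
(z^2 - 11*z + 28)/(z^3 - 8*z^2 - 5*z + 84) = 1/(z + 3)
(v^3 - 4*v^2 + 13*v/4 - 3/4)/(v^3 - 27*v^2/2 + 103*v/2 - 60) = (4*v^2 - 4*v + 1)/(2*(2*v^2 - 21*v + 40))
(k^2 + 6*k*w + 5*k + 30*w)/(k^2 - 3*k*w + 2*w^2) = (k^2 + 6*k*w + 5*k + 30*w)/(k^2 - 3*k*w + 2*w^2)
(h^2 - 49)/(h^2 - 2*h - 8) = (49 - h^2)/(-h^2 + 2*h + 8)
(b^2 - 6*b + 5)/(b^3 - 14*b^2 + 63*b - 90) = (b - 1)/(b^2 - 9*b + 18)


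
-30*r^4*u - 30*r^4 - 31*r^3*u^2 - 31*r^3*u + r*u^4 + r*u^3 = (-6*r + u)*(r + u)*(5*r + u)*(r*u + r)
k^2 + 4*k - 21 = (k - 3)*(k + 7)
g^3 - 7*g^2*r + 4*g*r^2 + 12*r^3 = (g - 6*r)*(g - 2*r)*(g + r)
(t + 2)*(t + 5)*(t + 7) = t^3 + 14*t^2 + 59*t + 70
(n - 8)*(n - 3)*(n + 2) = n^3 - 9*n^2 + 2*n + 48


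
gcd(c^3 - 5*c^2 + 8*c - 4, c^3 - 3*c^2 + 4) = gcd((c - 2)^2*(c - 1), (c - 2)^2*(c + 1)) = c^2 - 4*c + 4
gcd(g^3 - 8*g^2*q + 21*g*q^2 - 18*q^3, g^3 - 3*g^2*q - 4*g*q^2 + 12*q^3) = g^2 - 5*g*q + 6*q^2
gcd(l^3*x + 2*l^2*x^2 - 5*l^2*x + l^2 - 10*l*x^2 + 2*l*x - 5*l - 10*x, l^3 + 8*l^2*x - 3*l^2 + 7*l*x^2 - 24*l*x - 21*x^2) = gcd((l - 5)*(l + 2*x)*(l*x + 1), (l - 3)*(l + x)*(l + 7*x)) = 1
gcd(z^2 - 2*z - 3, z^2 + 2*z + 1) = z + 1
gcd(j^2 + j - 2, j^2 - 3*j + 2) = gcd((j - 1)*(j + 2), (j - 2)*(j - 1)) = j - 1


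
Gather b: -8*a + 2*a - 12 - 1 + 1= -6*a - 12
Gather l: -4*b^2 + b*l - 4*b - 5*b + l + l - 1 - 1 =-4*b^2 - 9*b + l*(b + 2) - 2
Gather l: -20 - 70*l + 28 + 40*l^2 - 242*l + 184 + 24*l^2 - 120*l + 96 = 64*l^2 - 432*l + 288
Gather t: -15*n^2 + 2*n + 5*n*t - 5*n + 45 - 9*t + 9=-15*n^2 - 3*n + t*(5*n - 9) + 54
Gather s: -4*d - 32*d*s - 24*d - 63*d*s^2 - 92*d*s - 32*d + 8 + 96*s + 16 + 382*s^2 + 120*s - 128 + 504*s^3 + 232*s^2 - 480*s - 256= -60*d + 504*s^3 + s^2*(614 - 63*d) + s*(-124*d - 264) - 360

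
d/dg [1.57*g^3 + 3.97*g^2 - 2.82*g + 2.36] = 4.71*g^2 + 7.94*g - 2.82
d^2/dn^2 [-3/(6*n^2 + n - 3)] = 6*(36*n^2 + 6*n - (12*n + 1)^2 - 18)/(6*n^2 + n - 3)^3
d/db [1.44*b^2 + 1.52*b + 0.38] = 2.88*b + 1.52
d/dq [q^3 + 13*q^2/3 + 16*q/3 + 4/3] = 3*q^2 + 26*q/3 + 16/3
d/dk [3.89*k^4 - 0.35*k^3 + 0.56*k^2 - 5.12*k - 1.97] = 15.56*k^3 - 1.05*k^2 + 1.12*k - 5.12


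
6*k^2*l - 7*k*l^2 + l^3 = l*(-6*k + l)*(-k + l)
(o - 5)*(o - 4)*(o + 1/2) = o^3 - 17*o^2/2 + 31*o/2 + 10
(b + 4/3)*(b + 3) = b^2 + 13*b/3 + 4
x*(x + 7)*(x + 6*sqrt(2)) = x^3 + 7*x^2 + 6*sqrt(2)*x^2 + 42*sqrt(2)*x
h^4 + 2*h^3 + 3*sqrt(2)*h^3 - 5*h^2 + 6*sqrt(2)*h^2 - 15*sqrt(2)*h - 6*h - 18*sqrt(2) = (h - 2)*(h + 1)*(h + 3)*(h + 3*sqrt(2))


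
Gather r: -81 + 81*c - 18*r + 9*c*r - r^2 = 81*c - r^2 + r*(9*c - 18) - 81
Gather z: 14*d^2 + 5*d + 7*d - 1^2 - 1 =14*d^2 + 12*d - 2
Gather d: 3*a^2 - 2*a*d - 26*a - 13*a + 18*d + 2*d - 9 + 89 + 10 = 3*a^2 - 39*a + d*(20 - 2*a) + 90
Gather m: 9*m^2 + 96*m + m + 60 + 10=9*m^2 + 97*m + 70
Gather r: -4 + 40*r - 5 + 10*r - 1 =50*r - 10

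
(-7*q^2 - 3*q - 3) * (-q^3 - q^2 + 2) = 7*q^5 + 10*q^4 + 6*q^3 - 11*q^2 - 6*q - 6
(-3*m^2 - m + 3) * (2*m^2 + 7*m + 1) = -6*m^4 - 23*m^3 - 4*m^2 + 20*m + 3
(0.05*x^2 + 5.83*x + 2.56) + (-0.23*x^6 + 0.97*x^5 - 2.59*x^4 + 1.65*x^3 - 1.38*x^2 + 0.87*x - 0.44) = -0.23*x^6 + 0.97*x^5 - 2.59*x^4 + 1.65*x^3 - 1.33*x^2 + 6.7*x + 2.12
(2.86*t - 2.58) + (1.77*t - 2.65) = 4.63*t - 5.23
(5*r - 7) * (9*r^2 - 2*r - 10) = 45*r^3 - 73*r^2 - 36*r + 70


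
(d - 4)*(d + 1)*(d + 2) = d^3 - d^2 - 10*d - 8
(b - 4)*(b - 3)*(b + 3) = b^3 - 4*b^2 - 9*b + 36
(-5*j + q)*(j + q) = -5*j^2 - 4*j*q + q^2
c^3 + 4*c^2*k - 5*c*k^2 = c*(c - k)*(c + 5*k)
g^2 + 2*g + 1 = (g + 1)^2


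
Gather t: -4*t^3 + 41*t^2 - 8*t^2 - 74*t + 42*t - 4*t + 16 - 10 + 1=-4*t^3 + 33*t^2 - 36*t + 7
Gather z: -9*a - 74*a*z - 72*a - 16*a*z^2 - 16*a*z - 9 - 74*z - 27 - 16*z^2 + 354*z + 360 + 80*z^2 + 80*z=-81*a + z^2*(64 - 16*a) + z*(360 - 90*a) + 324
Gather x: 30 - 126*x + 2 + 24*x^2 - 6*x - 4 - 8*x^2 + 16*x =16*x^2 - 116*x + 28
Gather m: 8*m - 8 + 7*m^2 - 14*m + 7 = 7*m^2 - 6*m - 1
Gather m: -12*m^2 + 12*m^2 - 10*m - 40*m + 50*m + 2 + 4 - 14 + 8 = 0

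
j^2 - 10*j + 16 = (j - 8)*(j - 2)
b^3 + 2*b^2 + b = b*(b + 1)^2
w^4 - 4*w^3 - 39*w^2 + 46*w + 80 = (w - 8)*(w - 2)*(w + 1)*(w + 5)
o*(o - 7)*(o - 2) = o^3 - 9*o^2 + 14*o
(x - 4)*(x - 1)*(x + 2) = x^3 - 3*x^2 - 6*x + 8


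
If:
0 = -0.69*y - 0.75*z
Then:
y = -1.08695652173913*z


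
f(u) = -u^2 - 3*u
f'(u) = -2*u - 3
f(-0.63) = 1.49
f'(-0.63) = -1.74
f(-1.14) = 2.12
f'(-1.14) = -0.72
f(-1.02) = 2.02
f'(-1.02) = -0.96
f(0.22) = -0.71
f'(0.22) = -3.44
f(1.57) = -7.17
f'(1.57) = -6.14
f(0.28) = -0.92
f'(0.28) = -3.56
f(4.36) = -32.09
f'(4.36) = -11.72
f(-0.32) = 0.86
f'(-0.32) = -2.36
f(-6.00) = -18.00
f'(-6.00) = 9.00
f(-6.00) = -18.00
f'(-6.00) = 9.00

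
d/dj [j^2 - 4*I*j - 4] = 2*j - 4*I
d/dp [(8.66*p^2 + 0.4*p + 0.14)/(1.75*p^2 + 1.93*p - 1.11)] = (16.0138*p^2 - 19.7152*p - 0.7142)/(3.0625*p^4 + 6.755*p^3 - 0.1601*p^2 - 4.2846*p + 1.2321)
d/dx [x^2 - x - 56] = 2*x - 1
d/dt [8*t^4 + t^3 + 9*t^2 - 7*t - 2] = 32*t^3 + 3*t^2 + 18*t - 7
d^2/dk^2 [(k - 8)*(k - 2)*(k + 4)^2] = 12*k^2 - 12*k - 96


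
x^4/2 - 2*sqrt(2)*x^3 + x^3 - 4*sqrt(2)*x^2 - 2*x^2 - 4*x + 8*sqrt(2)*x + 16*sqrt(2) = (x/2 + 1)*(x - 2)*(x + 2)*(x - 4*sqrt(2))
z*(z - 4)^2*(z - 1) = z^4 - 9*z^3 + 24*z^2 - 16*z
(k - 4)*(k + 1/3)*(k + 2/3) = k^3 - 3*k^2 - 34*k/9 - 8/9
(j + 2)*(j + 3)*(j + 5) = j^3 + 10*j^2 + 31*j + 30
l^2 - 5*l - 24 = (l - 8)*(l + 3)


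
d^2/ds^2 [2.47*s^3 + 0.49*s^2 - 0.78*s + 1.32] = 14.82*s + 0.98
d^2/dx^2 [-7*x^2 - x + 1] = -14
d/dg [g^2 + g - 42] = 2*g + 1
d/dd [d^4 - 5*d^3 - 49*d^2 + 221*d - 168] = 4*d^3 - 15*d^2 - 98*d + 221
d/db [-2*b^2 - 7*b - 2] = -4*b - 7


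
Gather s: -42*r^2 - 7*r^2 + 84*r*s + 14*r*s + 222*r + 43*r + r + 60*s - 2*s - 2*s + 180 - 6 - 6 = -49*r^2 + 266*r + s*(98*r + 56) + 168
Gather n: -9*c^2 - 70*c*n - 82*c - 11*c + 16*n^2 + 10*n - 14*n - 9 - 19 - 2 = -9*c^2 - 93*c + 16*n^2 + n*(-70*c - 4) - 30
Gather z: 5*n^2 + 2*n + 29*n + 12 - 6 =5*n^2 + 31*n + 6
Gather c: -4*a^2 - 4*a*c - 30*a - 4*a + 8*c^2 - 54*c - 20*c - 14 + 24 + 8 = -4*a^2 - 34*a + 8*c^2 + c*(-4*a - 74) + 18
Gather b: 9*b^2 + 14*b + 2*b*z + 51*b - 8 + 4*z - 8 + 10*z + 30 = 9*b^2 + b*(2*z + 65) + 14*z + 14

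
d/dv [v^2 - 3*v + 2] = 2*v - 3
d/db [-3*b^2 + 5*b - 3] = 5 - 6*b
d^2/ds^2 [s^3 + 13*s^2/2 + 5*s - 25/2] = 6*s + 13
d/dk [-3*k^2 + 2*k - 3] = 2 - 6*k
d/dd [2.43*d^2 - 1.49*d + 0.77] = 4.86*d - 1.49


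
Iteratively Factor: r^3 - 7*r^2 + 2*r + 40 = (r - 5)*(r^2 - 2*r - 8) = (r - 5)*(r + 2)*(r - 4)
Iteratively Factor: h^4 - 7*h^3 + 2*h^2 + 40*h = (h + 2)*(h^3 - 9*h^2 + 20*h) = (h - 5)*(h + 2)*(h^2 - 4*h) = (h - 5)*(h - 4)*(h + 2)*(h)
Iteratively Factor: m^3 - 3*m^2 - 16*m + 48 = (m - 3)*(m^2 - 16) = (m - 3)*(m + 4)*(m - 4)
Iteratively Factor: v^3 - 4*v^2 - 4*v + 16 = (v - 2)*(v^2 - 2*v - 8) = (v - 2)*(v + 2)*(v - 4)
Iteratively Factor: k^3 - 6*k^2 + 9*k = (k - 3)*(k^2 - 3*k) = k*(k - 3)*(k - 3)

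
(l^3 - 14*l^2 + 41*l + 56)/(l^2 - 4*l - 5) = (l^2 - 15*l + 56)/(l - 5)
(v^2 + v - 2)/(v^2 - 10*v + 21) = (v^2 + v - 2)/(v^2 - 10*v + 21)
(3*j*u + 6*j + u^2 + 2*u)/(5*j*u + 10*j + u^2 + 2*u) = (3*j + u)/(5*j + u)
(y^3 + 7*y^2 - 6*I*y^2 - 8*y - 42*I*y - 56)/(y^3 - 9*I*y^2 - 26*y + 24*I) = (y + 7)/(y - 3*I)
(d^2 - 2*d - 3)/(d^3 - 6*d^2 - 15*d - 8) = (d - 3)/(d^2 - 7*d - 8)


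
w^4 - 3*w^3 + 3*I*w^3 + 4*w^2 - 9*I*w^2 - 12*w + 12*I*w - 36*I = (w - 3)*(w - 2*I)*(w + 2*I)*(w + 3*I)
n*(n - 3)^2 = n^3 - 6*n^2 + 9*n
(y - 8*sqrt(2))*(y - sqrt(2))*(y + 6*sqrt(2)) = y^3 - 3*sqrt(2)*y^2 - 92*y + 96*sqrt(2)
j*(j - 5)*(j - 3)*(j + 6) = j^4 - 2*j^3 - 33*j^2 + 90*j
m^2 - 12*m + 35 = (m - 7)*(m - 5)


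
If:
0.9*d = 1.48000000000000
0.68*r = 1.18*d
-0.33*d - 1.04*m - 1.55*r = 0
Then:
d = 1.64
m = -4.77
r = 2.85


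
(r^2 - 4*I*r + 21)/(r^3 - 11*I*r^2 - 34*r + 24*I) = (r^2 - 4*I*r + 21)/(r^3 - 11*I*r^2 - 34*r + 24*I)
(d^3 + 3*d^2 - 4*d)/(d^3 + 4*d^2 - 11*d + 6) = d*(d + 4)/(d^2 + 5*d - 6)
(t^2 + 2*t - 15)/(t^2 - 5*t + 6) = (t + 5)/(t - 2)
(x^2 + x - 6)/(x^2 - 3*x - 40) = (-x^2 - x + 6)/(-x^2 + 3*x + 40)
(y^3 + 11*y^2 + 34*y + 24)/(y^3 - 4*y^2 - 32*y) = (y^2 + 7*y + 6)/(y*(y - 8))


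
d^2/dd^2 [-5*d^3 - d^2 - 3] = -30*d - 2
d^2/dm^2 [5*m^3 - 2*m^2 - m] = 30*m - 4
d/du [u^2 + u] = 2*u + 1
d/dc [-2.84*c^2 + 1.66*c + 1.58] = 1.66 - 5.68*c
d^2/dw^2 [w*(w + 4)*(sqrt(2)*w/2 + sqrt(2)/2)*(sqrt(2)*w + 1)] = 12*w^2 + 3*sqrt(2)*w + 30*w + 5*sqrt(2) + 8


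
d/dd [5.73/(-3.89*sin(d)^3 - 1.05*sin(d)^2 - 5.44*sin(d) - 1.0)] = (66.8691*sin(d)^2 + 12.033*sin(d) + 31.1712)*cos(d)/(3.89*sin(d)^3 + 1.05*sin(d)^2 + 5.44*sin(d) + 1.0)^2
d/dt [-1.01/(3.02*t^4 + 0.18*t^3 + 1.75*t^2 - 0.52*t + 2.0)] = (12.2008*t^3 + 0.5454*t^2 + 3.535*t - 0.5252)/(3.02*t^4 + 0.18*t^3 + 1.75*t^2 - 0.52*t + 2.0)^2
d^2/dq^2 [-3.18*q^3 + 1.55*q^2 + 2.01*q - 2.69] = 3.1 - 19.08*q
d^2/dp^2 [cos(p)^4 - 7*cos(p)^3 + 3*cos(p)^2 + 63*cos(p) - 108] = -231*cos(p)/4 - 4*cos(2*p)^2 - 8*cos(2*p) + 63*cos(3*p)/4 + 2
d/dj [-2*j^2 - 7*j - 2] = -4*j - 7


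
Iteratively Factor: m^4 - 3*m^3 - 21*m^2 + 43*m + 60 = (m + 1)*(m^3 - 4*m^2 - 17*m + 60) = (m + 1)*(m + 4)*(m^2 - 8*m + 15) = (m - 3)*(m + 1)*(m + 4)*(m - 5)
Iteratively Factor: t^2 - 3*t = (t)*(t - 3)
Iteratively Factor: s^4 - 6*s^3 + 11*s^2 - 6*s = (s - 2)*(s^3 - 4*s^2 + 3*s) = (s - 3)*(s - 2)*(s^2 - s) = s*(s - 3)*(s - 2)*(s - 1)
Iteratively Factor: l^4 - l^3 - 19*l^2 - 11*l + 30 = (l - 5)*(l^3 + 4*l^2 + l - 6) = (l - 5)*(l + 2)*(l^2 + 2*l - 3) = (l - 5)*(l - 1)*(l + 2)*(l + 3)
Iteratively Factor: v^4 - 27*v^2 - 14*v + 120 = (v + 4)*(v^3 - 4*v^2 - 11*v + 30) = (v + 3)*(v + 4)*(v^2 - 7*v + 10) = (v - 2)*(v + 3)*(v + 4)*(v - 5)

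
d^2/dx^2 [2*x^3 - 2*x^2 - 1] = 12*x - 4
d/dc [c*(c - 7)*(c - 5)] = 3*c^2 - 24*c + 35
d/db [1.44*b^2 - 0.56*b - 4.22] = 2.88*b - 0.56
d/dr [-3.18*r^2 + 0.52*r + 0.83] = 0.52 - 6.36*r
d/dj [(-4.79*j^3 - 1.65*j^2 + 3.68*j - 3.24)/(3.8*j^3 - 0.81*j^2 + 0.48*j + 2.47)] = (-7.105427357601e-15*j^5 + 10.1499*j^4 - 32.5664*j^3 + 3.6309*j^2 - 13.3998*j + 10.6448)/(14.44*j^6 - 6.156*j^5 + 4.3041*j^4 + 17.9944*j^3 - 3.771*j^2 + 2.3712*j + 6.1009)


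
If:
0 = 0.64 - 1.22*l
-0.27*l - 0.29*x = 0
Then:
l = 0.52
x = -0.49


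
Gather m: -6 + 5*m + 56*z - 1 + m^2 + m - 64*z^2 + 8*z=m^2 + 6*m - 64*z^2 + 64*z - 7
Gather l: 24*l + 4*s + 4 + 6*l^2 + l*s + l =6*l^2 + l*(s + 25) + 4*s + 4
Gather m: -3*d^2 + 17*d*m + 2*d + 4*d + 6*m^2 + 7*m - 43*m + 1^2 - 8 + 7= -3*d^2 + 6*d + 6*m^2 + m*(17*d - 36)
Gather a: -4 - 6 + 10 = 0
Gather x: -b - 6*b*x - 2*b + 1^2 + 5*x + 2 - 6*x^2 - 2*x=-3*b - 6*x^2 + x*(3 - 6*b) + 3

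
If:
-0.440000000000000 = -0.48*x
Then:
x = 0.92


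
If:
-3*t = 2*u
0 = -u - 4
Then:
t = 8/3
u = -4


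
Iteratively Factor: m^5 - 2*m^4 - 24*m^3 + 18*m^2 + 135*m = (m)*(m^4 - 2*m^3 - 24*m^2 + 18*m + 135) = m*(m + 3)*(m^3 - 5*m^2 - 9*m + 45) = m*(m - 5)*(m + 3)*(m^2 - 9) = m*(m - 5)*(m - 3)*(m + 3)*(m + 3)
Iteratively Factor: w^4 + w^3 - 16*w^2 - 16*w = (w - 4)*(w^3 + 5*w^2 + 4*w) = (w - 4)*(w + 4)*(w^2 + w) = w*(w - 4)*(w + 4)*(w + 1)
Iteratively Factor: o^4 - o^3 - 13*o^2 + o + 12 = (o - 1)*(o^3 - 13*o - 12) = (o - 4)*(o - 1)*(o^2 + 4*o + 3) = (o - 4)*(o - 1)*(o + 1)*(o + 3)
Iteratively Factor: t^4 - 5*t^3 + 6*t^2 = (t)*(t^3 - 5*t^2 + 6*t) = t^2*(t^2 - 5*t + 6) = t^2*(t - 3)*(t - 2)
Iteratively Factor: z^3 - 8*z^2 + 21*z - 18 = (z - 3)*(z^2 - 5*z + 6) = (z - 3)^2*(z - 2)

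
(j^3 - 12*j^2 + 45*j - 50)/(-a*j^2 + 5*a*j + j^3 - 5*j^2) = (-j^2 + 7*j - 10)/(j*(a - j))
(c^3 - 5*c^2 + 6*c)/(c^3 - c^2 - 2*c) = (c - 3)/(c + 1)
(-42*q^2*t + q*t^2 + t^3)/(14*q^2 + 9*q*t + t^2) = t*(-6*q + t)/(2*q + t)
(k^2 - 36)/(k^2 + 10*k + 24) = (k - 6)/(k + 4)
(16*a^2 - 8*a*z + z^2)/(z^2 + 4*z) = (16*a^2 - 8*a*z + z^2)/(z*(z + 4))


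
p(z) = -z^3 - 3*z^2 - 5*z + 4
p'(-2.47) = -8.48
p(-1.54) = 8.24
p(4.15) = -139.89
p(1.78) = -20.04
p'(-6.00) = -77.00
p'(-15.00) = -590.00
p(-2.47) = 13.12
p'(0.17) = -6.11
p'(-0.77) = -2.16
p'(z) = -3*z^2 - 6*z - 5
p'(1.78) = -25.19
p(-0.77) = 6.53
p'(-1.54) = -2.87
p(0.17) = 3.06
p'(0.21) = -6.39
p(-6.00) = 142.00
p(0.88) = -3.40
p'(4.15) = -81.57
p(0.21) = 2.81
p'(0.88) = -12.60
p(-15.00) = 2779.00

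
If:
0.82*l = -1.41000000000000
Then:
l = -1.72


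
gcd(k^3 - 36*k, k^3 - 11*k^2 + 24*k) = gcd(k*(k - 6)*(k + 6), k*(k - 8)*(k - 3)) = k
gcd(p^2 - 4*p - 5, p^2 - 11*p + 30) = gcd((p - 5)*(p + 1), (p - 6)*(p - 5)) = p - 5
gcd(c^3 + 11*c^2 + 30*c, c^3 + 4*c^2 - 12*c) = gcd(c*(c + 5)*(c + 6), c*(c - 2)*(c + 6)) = c^2 + 6*c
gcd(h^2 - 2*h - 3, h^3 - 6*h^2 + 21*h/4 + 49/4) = h + 1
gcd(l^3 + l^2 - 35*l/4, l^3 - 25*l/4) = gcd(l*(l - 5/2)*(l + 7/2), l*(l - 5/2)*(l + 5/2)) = l^2 - 5*l/2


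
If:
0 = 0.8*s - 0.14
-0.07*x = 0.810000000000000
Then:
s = 0.18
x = -11.57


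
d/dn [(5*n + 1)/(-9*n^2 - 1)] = (45*n^2 + 18*n - 5)/(81*n^4 + 18*n^2 + 1)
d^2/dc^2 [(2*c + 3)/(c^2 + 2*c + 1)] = 2*(2*c + 5)/(c^4 + 4*c^3 + 6*c^2 + 4*c + 1)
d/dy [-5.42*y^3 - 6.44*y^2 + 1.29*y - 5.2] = -16.26*y^2 - 12.88*y + 1.29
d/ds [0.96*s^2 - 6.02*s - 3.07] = 1.92*s - 6.02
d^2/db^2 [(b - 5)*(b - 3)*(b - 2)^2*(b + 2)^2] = 30*b^4 - 160*b^3 + 84*b^2 + 384*b - 208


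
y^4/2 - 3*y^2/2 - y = y*(y/2 + 1/2)*(y - 2)*(y + 1)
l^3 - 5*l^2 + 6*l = l*(l - 3)*(l - 2)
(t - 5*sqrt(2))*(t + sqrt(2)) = t^2 - 4*sqrt(2)*t - 10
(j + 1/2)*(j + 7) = j^2 + 15*j/2 + 7/2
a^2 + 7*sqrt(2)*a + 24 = (a + 3*sqrt(2))*(a + 4*sqrt(2))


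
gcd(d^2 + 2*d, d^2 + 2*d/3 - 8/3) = d + 2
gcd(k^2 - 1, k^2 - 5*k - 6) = k + 1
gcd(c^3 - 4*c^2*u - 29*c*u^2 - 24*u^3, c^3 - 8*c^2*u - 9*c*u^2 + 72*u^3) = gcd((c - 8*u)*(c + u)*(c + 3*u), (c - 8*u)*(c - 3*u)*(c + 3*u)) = -c^2 + 5*c*u + 24*u^2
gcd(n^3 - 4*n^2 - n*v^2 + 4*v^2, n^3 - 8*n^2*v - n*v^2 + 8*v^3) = -n^2 + v^2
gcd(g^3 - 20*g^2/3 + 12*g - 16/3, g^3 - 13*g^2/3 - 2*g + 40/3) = g^2 - 6*g + 8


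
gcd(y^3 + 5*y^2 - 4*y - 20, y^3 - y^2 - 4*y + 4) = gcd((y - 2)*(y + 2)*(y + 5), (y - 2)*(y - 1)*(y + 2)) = y^2 - 4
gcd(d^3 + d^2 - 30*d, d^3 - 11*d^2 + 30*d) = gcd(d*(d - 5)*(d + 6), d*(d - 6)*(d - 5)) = d^2 - 5*d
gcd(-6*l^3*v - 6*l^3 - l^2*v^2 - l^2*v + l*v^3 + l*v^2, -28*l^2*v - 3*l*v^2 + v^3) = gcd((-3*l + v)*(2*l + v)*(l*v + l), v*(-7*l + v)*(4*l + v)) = 1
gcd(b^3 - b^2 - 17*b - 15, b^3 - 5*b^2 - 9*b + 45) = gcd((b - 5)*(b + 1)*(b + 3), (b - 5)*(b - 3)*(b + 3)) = b^2 - 2*b - 15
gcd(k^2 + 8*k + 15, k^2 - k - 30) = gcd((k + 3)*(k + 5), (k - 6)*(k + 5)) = k + 5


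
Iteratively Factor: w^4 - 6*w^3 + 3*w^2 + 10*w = (w - 2)*(w^3 - 4*w^2 - 5*w) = w*(w - 2)*(w^2 - 4*w - 5) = w*(w - 5)*(w - 2)*(w + 1)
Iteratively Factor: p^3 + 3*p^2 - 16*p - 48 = (p + 3)*(p^2 - 16) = (p + 3)*(p + 4)*(p - 4)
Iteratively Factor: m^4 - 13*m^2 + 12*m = (m - 1)*(m^3 + m^2 - 12*m) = (m - 3)*(m - 1)*(m^2 + 4*m) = m*(m - 3)*(m - 1)*(m + 4)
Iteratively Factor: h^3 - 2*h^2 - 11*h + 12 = (h - 1)*(h^2 - h - 12) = (h - 1)*(h + 3)*(h - 4)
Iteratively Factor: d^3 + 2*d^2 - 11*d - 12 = (d + 1)*(d^2 + d - 12) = (d + 1)*(d + 4)*(d - 3)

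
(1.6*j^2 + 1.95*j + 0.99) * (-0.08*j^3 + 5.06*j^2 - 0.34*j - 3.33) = -0.128*j^5 + 7.94*j^4 + 9.2438*j^3 - 0.981600000000001*j^2 - 6.8301*j - 3.2967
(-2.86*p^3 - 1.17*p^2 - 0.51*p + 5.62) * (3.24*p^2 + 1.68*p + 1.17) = -9.2664*p^5 - 8.5956*p^4 - 6.9642*p^3 + 15.9831*p^2 + 8.8449*p + 6.5754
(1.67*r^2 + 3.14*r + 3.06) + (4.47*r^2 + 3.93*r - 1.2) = 6.14*r^2 + 7.07*r + 1.86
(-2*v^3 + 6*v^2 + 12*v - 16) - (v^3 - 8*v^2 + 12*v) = -3*v^3 + 14*v^2 - 16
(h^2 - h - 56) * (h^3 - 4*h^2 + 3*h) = h^5 - 5*h^4 - 49*h^3 + 221*h^2 - 168*h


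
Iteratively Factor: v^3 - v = (v - 1)*(v^2 + v) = v*(v - 1)*(v + 1)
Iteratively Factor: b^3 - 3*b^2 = (b)*(b^2 - 3*b) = b^2*(b - 3)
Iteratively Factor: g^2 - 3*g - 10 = (g + 2)*(g - 5)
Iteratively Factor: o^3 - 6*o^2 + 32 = (o - 4)*(o^2 - 2*o - 8) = (o - 4)^2*(o + 2)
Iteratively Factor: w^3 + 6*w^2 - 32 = (w + 4)*(w^2 + 2*w - 8) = (w + 4)^2*(w - 2)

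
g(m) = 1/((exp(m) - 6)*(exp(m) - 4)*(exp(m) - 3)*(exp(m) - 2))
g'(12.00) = 0.00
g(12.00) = 0.00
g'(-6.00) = 0.00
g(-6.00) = 0.01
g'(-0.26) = 0.03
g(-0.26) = 0.02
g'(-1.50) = 0.00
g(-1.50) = 0.01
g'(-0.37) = 0.02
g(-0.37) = 0.02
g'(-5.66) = 0.00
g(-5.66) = 0.01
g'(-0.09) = 0.05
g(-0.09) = 0.03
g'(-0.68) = 0.01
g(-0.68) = 0.01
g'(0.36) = 0.41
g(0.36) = 0.10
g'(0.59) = 5.54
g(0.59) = 0.46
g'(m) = -exp(m)/((exp(m) - 6)*(exp(m) - 4)*(exp(m) - 3)*(exp(m) - 2)^2) - exp(m)/((exp(m) - 6)*(exp(m) - 4)*(exp(m) - 3)^2*(exp(m) - 2)) - exp(m)/((exp(m) - 6)*(exp(m) - 4)^2*(exp(m) - 3)*(exp(m) - 2)) - exp(m)/((exp(m) - 6)^2*(exp(m) - 4)*(exp(m) - 3)*(exp(m) - 2))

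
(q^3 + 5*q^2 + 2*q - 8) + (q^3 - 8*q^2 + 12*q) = 2*q^3 - 3*q^2 + 14*q - 8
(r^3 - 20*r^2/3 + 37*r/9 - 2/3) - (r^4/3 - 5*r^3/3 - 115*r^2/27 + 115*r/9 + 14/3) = -r^4/3 + 8*r^3/3 - 65*r^2/27 - 26*r/3 - 16/3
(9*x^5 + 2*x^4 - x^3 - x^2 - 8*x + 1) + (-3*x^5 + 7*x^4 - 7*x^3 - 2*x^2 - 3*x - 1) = 6*x^5 + 9*x^4 - 8*x^3 - 3*x^2 - 11*x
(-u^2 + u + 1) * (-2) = 2*u^2 - 2*u - 2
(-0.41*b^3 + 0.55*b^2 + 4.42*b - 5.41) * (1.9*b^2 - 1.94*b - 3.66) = -0.779*b^5 + 1.8404*b^4 + 8.8316*b^3 - 20.8668*b^2 - 5.6818*b + 19.8006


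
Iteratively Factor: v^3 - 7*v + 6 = (v - 2)*(v^2 + 2*v - 3) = (v - 2)*(v - 1)*(v + 3)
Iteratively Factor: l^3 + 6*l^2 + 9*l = (l)*(l^2 + 6*l + 9) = l*(l + 3)*(l + 3)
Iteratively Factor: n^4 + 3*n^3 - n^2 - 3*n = (n)*(n^3 + 3*n^2 - n - 3) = n*(n + 3)*(n^2 - 1) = n*(n - 1)*(n + 3)*(n + 1)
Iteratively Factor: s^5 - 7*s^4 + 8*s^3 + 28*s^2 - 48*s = (s - 3)*(s^4 - 4*s^3 - 4*s^2 + 16*s) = (s - 3)*(s - 2)*(s^3 - 2*s^2 - 8*s) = (s - 4)*(s - 3)*(s - 2)*(s^2 + 2*s) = (s - 4)*(s - 3)*(s - 2)*(s + 2)*(s)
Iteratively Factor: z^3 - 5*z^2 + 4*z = (z - 4)*(z^2 - z) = z*(z - 4)*(z - 1)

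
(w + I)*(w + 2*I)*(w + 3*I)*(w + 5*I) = w^4 + 11*I*w^3 - 41*w^2 - 61*I*w + 30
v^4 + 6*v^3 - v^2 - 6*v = v*(v - 1)*(v + 1)*(v + 6)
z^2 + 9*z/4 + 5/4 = (z + 1)*(z + 5/4)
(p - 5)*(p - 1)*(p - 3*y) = p^3 - 3*p^2*y - 6*p^2 + 18*p*y + 5*p - 15*y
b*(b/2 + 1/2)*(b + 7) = b^3/2 + 4*b^2 + 7*b/2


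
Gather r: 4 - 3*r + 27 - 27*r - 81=-30*r - 50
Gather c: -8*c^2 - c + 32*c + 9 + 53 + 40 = -8*c^2 + 31*c + 102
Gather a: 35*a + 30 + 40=35*a + 70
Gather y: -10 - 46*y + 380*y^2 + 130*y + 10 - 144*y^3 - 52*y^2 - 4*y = -144*y^3 + 328*y^2 + 80*y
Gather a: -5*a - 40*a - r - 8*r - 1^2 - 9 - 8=-45*a - 9*r - 18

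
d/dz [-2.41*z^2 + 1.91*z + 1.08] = 1.91 - 4.82*z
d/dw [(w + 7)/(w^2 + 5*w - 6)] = (w^2 + 5*w - (w + 7)*(2*w + 5) - 6)/(w^2 + 5*w - 6)^2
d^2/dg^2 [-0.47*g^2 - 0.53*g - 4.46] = -0.940000000000000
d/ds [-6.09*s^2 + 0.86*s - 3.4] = 0.86 - 12.18*s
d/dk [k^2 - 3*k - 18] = 2*k - 3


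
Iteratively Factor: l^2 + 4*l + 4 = (l + 2)*(l + 2)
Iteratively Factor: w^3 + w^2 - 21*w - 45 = (w + 3)*(w^2 - 2*w - 15) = (w + 3)^2*(w - 5)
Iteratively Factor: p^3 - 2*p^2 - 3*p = (p + 1)*(p^2 - 3*p) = p*(p + 1)*(p - 3)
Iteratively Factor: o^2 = (o)*(o)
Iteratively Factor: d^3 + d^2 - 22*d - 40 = (d + 2)*(d^2 - d - 20) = (d - 5)*(d + 2)*(d + 4)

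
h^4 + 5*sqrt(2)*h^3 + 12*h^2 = h^2*(h + 2*sqrt(2))*(h + 3*sqrt(2))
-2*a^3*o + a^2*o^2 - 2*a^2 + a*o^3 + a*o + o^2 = (-a + o)*(2*a + o)*(a*o + 1)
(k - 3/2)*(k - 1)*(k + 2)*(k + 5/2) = k^4 + 2*k^3 - 19*k^2/4 - 23*k/4 + 15/2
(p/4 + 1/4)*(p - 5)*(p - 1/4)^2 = p^4/4 - 9*p^3/8 - 47*p^2/64 + 9*p/16 - 5/64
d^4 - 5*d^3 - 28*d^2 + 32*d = d*(d - 8)*(d - 1)*(d + 4)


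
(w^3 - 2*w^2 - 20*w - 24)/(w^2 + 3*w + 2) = (w^2 - 4*w - 12)/(w + 1)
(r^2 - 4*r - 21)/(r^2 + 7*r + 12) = (r - 7)/(r + 4)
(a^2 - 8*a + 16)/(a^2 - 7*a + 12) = (a - 4)/(a - 3)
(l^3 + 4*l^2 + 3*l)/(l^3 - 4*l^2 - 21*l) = (l + 1)/(l - 7)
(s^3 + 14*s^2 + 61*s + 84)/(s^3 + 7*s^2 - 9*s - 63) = (s + 4)/(s - 3)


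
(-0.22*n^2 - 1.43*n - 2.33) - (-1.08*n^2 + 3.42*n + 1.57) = 0.86*n^2 - 4.85*n - 3.9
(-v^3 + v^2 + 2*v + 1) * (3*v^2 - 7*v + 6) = -3*v^5 + 10*v^4 - 7*v^3 - 5*v^2 + 5*v + 6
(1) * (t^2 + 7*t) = t^2 + 7*t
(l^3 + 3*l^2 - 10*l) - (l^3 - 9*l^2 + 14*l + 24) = 12*l^2 - 24*l - 24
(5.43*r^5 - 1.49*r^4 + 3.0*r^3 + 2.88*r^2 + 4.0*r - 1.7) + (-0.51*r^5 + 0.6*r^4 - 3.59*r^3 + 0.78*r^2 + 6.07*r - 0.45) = 4.92*r^5 - 0.89*r^4 - 0.59*r^3 + 3.66*r^2 + 10.07*r - 2.15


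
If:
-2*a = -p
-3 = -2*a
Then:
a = 3/2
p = 3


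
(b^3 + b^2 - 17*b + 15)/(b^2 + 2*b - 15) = b - 1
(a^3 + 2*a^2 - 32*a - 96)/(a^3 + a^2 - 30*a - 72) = (a + 4)/(a + 3)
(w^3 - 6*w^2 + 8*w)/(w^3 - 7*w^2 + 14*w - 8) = w/(w - 1)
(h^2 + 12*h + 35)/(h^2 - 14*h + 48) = (h^2 + 12*h + 35)/(h^2 - 14*h + 48)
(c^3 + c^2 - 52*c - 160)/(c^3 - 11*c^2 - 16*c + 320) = (c + 4)/(c - 8)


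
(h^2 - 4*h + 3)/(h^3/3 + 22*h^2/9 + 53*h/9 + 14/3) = 9*(h^2 - 4*h + 3)/(3*h^3 + 22*h^2 + 53*h + 42)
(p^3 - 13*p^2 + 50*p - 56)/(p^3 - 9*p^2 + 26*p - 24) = (p - 7)/(p - 3)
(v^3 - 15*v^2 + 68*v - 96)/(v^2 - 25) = (v^3 - 15*v^2 + 68*v - 96)/(v^2 - 25)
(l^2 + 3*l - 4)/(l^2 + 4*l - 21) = (l^2 + 3*l - 4)/(l^2 + 4*l - 21)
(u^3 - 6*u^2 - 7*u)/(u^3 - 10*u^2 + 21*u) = (u + 1)/(u - 3)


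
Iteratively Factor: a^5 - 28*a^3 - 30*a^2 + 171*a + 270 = (a + 3)*(a^4 - 3*a^3 - 19*a^2 + 27*a + 90) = (a - 3)*(a + 3)*(a^3 - 19*a - 30) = (a - 5)*(a - 3)*(a + 3)*(a^2 + 5*a + 6) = (a - 5)*(a - 3)*(a + 2)*(a + 3)*(a + 3)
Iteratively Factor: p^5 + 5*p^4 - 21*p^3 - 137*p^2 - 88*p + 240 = (p + 4)*(p^4 + p^3 - 25*p^2 - 37*p + 60) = (p - 1)*(p + 4)*(p^3 + 2*p^2 - 23*p - 60) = (p - 5)*(p - 1)*(p + 4)*(p^2 + 7*p + 12) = (p - 5)*(p - 1)*(p + 3)*(p + 4)*(p + 4)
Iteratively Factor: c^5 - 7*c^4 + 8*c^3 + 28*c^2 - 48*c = (c - 3)*(c^4 - 4*c^3 - 4*c^2 + 16*c) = c*(c - 3)*(c^3 - 4*c^2 - 4*c + 16) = c*(c - 4)*(c - 3)*(c^2 - 4) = c*(c - 4)*(c - 3)*(c + 2)*(c - 2)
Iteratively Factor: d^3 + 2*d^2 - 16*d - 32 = (d + 4)*(d^2 - 2*d - 8) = (d - 4)*(d + 4)*(d + 2)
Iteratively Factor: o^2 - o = (o - 1)*(o)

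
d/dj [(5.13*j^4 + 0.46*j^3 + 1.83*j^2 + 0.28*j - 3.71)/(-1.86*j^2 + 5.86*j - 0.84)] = (-19.0836*j^5 + 89.3298*j^4 - 11.8456*j^3 + 10.0854*j^2 - 16.8756*j + 21.5054)/(3.4596*j^4 - 21.7992*j^3 + 37.4644*j^2 - 9.8448*j + 0.7056)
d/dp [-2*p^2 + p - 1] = 1 - 4*p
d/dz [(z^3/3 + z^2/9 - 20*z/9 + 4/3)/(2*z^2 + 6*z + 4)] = (3*z^4 + 18*z^3 + 41*z^2 - 20*z - 76)/(18*(z^4 + 6*z^3 + 13*z^2 + 12*z + 4))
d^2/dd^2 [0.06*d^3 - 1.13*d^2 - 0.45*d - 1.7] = 0.36*d - 2.26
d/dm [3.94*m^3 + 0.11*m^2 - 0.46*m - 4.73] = 11.82*m^2 + 0.22*m - 0.46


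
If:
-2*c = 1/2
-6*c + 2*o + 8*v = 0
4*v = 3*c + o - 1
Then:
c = -1/4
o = 1/2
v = -5/16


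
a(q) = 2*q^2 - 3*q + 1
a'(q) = 4*q - 3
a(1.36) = 0.62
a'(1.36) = 2.44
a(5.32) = 41.64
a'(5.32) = 18.28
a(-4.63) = 57.76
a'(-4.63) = -21.52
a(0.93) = -0.06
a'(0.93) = 0.72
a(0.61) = -0.09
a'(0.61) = -0.56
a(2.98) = 9.82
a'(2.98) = 8.92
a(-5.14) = 69.26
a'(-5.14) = -23.56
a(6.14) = 57.98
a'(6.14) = 21.56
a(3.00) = 10.00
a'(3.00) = 9.00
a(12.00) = 253.00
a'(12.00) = 45.00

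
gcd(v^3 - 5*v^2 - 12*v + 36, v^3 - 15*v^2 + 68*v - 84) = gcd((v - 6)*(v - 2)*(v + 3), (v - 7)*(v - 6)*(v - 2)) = v^2 - 8*v + 12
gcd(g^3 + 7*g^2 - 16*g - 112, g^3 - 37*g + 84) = g^2 + 3*g - 28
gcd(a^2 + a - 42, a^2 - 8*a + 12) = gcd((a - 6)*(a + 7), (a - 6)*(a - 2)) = a - 6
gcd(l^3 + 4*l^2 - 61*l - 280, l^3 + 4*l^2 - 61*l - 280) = l^3 + 4*l^2 - 61*l - 280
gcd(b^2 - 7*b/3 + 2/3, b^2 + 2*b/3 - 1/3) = b - 1/3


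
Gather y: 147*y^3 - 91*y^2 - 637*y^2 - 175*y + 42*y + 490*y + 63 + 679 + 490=147*y^3 - 728*y^2 + 357*y + 1232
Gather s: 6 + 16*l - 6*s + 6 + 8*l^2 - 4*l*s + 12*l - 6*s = 8*l^2 + 28*l + s*(-4*l - 12) + 12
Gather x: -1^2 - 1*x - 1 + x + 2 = 0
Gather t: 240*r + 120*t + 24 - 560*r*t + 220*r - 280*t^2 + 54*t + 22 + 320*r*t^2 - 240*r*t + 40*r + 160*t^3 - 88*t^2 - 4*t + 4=500*r + 160*t^3 + t^2*(320*r - 368) + t*(170 - 800*r) + 50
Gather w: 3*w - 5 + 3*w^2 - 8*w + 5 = 3*w^2 - 5*w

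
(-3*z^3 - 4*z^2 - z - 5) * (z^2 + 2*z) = -3*z^5 - 10*z^4 - 9*z^3 - 7*z^2 - 10*z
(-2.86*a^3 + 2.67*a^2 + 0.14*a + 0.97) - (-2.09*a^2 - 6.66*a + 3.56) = -2.86*a^3 + 4.76*a^2 + 6.8*a - 2.59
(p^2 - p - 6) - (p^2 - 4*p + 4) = 3*p - 10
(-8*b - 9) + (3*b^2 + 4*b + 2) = 3*b^2 - 4*b - 7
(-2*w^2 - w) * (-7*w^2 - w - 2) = 14*w^4 + 9*w^3 + 5*w^2 + 2*w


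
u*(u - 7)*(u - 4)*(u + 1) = u^4 - 10*u^3 + 17*u^2 + 28*u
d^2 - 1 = (d - 1)*(d + 1)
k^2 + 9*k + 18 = (k + 3)*(k + 6)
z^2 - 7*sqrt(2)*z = z*(z - 7*sqrt(2))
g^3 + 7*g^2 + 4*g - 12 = (g - 1)*(g + 2)*(g + 6)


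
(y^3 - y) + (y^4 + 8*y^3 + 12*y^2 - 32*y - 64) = y^4 + 9*y^3 + 12*y^2 - 33*y - 64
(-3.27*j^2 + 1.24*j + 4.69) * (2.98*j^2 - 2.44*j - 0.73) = -9.7446*j^4 + 11.674*j^3 + 13.3377*j^2 - 12.3488*j - 3.4237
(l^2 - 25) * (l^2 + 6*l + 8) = l^4 + 6*l^3 - 17*l^2 - 150*l - 200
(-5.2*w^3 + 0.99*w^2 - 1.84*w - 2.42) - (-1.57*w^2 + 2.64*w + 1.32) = -5.2*w^3 + 2.56*w^2 - 4.48*w - 3.74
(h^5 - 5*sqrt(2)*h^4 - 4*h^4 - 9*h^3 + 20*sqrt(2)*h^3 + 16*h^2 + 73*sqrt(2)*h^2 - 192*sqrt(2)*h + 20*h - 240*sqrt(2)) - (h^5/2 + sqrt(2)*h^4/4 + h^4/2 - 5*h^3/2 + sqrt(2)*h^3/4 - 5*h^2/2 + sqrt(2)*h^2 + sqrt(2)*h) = h^5/2 - 21*sqrt(2)*h^4/4 - 9*h^4/2 - 13*h^3/2 + 79*sqrt(2)*h^3/4 + 37*h^2/2 + 72*sqrt(2)*h^2 - 193*sqrt(2)*h + 20*h - 240*sqrt(2)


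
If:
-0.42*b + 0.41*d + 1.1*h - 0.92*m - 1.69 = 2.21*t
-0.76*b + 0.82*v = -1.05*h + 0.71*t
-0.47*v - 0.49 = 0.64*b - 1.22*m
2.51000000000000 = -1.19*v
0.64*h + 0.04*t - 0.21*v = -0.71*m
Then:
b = -0.56570963113529*t - 1.44238284929563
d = 3.42922097616385*t - 1.59395182052162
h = 0.26672445746398*t + 0.603208444255325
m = -0.296765708136546*t - 1.1675980011183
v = -2.11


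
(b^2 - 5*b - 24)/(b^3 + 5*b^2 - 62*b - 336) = (b + 3)/(b^2 + 13*b + 42)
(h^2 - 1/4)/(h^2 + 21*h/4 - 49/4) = (4*h^2 - 1)/(4*h^2 + 21*h - 49)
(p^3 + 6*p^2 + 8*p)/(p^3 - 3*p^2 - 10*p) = (p + 4)/(p - 5)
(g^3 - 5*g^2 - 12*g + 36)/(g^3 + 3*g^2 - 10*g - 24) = (g^3 - 5*g^2 - 12*g + 36)/(g^3 + 3*g^2 - 10*g - 24)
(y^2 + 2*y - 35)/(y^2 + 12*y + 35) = (y - 5)/(y + 5)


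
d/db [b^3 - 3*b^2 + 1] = 3*b*(b - 2)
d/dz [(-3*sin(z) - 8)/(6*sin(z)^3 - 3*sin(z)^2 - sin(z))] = (36*sin(z)^3 + 135*sin(z)^2 - 48*sin(z) - 8)*cos(z)/((6*sin(z)^2 - 3*sin(z) - 1)^2*sin(z)^2)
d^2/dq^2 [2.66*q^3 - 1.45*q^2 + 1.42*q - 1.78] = 15.96*q - 2.9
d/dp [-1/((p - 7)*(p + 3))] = 2*(p - 2)/((p - 7)^2*(p + 3)^2)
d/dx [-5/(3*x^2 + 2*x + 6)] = 10*(3*x + 1)/(3*x^2 + 2*x + 6)^2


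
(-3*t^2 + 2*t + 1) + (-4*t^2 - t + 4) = -7*t^2 + t + 5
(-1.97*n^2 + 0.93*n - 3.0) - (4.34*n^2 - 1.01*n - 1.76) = -6.31*n^2 + 1.94*n - 1.24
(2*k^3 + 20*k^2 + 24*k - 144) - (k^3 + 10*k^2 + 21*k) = k^3 + 10*k^2 + 3*k - 144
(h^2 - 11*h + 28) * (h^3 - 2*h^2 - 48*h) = h^5 - 13*h^4 + 2*h^3 + 472*h^2 - 1344*h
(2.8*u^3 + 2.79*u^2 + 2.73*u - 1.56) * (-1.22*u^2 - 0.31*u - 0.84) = -3.416*u^5 - 4.2718*u^4 - 6.5475*u^3 - 1.2867*u^2 - 1.8096*u + 1.3104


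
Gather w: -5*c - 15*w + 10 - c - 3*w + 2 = -6*c - 18*w + 12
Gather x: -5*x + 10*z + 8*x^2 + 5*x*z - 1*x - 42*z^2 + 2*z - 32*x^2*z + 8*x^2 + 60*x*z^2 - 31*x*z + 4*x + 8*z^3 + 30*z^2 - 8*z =x^2*(16 - 32*z) + x*(60*z^2 - 26*z - 2) + 8*z^3 - 12*z^2 + 4*z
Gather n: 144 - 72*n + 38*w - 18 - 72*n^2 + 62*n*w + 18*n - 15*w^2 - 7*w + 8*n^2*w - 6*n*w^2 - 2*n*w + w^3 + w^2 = n^2*(8*w - 72) + n*(-6*w^2 + 60*w - 54) + w^3 - 14*w^2 + 31*w + 126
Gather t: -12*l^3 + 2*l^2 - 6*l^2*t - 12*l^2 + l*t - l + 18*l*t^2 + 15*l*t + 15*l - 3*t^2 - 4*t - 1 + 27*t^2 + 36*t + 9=-12*l^3 - 10*l^2 + 14*l + t^2*(18*l + 24) + t*(-6*l^2 + 16*l + 32) + 8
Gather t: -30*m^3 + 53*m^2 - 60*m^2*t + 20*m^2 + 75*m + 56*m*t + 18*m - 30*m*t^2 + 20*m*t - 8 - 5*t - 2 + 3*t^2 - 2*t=-30*m^3 + 73*m^2 + 93*m + t^2*(3 - 30*m) + t*(-60*m^2 + 76*m - 7) - 10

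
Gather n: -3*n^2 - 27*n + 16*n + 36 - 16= -3*n^2 - 11*n + 20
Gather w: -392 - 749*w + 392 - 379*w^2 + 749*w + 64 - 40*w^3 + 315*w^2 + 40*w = -40*w^3 - 64*w^2 + 40*w + 64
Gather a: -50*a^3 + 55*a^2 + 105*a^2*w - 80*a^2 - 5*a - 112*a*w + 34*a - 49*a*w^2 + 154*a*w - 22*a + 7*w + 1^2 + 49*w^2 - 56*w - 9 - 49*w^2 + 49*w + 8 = -50*a^3 + a^2*(105*w - 25) + a*(-49*w^2 + 42*w + 7)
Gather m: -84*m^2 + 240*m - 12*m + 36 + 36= -84*m^2 + 228*m + 72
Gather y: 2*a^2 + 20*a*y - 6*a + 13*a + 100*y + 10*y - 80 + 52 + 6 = 2*a^2 + 7*a + y*(20*a + 110) - 22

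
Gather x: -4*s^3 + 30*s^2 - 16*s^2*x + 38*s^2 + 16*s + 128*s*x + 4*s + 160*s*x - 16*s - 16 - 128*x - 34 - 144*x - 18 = -4*s^3 + 68*s^2 + 4*s + x*(-16*s^2 + 288*s - 272) - 68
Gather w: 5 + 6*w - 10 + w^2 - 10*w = w^2 - 4*w - 5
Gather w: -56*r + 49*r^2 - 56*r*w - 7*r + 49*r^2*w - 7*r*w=49*r^2 - 63*r + w*(49*r^2 - 63*r)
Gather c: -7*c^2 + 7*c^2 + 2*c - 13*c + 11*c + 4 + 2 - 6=0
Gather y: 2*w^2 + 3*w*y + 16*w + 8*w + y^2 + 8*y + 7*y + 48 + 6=2*w^2 + 24*w + y^2 + y*(3*w + 15) + 54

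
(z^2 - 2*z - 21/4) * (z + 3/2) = z^3 - z^2/2 - 33*z/4 - 63/8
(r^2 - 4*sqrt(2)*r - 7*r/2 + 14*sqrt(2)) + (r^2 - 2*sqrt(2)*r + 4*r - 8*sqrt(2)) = 2*r^2 - 6*sqrt(2)*r + r/2 + 6*sqrt(2)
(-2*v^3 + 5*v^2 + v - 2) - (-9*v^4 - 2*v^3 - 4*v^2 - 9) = 9*v^4 + 9*v^2 + v + 7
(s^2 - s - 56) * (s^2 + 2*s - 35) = s^4 + s^3 - 93*s^2 - 77*s + 1960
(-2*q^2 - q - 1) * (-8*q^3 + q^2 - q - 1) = 16*q^5 + 6*q^4 + 9*q^3 + 2*q^2 + 2*q + 1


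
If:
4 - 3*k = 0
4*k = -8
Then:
No Solution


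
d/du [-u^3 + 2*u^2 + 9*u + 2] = -3*u^2 + 4*u + 9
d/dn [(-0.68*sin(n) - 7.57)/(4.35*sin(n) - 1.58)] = 34.0039*cos(n)/(4.35*sin(n) - 1.58)^2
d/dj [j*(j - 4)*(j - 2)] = 3*j^2 - 12*j + 8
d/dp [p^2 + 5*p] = 2*p + 5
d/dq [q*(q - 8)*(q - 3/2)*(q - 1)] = 4*q^3 - 63*q^2/2 + 43*q - 12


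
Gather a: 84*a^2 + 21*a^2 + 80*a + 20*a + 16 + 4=105*a^2 + 100*a + 20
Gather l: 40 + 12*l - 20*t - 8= 12*l - 20*t + 32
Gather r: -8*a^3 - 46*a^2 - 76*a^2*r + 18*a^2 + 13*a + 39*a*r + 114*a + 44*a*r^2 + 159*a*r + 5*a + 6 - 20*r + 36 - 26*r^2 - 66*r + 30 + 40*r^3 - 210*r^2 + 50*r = -8*a^3 - 28*a^2 + 132*a + 40*r^3 + r^2*(44*a - 236) + r*(-76*a^2 + 198*a - 36) + 72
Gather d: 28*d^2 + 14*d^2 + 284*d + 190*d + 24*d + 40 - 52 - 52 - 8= 42*d^2 + 498*d - 72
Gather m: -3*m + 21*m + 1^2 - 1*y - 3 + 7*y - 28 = 18*m + 6*y - 30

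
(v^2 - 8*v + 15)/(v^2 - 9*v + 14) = (v^2 - 8*v + 15)/(v^2 - 9*v + 14)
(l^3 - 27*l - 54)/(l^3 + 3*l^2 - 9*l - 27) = (l - 6)/(l - 3)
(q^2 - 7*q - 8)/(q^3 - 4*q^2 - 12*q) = (-q^2 + 7*q + 8)/(q*(-q^2 + 4*q + 12))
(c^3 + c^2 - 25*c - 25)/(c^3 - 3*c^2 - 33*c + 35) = (c^2 - 4*c - 5)/(c^2 - 8*c + 7)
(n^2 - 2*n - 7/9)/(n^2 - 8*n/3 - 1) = (n - 7/3)/(n - 3)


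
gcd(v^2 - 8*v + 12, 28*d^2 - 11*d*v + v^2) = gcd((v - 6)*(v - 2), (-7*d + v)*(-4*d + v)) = 1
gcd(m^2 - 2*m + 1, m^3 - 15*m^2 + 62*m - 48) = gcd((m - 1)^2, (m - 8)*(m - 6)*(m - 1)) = m - 1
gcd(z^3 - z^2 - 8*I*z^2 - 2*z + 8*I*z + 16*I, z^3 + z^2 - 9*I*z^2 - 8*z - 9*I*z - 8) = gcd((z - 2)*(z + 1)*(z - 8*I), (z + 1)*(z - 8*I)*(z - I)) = z^2 + z*(1 - 8*I) - 8*I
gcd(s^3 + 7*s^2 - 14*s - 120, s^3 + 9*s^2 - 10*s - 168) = s^2 + 2*s - 24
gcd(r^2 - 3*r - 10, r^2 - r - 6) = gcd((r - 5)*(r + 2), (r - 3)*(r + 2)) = r + 2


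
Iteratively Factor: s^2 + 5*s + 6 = (s + 3)*(s + 2)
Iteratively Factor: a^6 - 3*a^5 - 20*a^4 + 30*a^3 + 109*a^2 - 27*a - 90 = (a + 3)*(a^5 - 6*a^4 - 2*a^3 + 36*a^2 + a - 30) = (a + 1)*(a + 3)*(a^4 - 7*a^3 + 5*a^2 + 31*a - 30) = (a + 1)*(a + 2)*(a + 3)*(a^3 - 9*a^2 + 23*a - 15) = (a - 3)*(a + 1)*(a + 2)*(a + 3)*(a^2 - 6*a + 5) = (a - 3)*(a - 1)*(a + 1)*(a + 2)*(a + 3)*(a - 5)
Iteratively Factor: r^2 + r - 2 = (r + 2)*(r - 1)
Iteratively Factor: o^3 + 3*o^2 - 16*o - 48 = (o + 4)*(o^2 - o - 12) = (o - 4)*(o + 4)*(o + 3)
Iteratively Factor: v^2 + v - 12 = (v - 3)*(v + 4)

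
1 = 1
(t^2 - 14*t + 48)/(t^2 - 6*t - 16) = (t - 6)/(t + 2)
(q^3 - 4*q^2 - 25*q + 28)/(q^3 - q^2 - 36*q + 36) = (q^2 - 3*q - 28)/(q^2 - 36)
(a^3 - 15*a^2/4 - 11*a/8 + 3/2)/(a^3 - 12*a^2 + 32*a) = (a^2 + a/4 - 3/8)/(a*(a - 8))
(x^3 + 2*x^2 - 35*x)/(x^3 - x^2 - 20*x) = (x + 7)/(x + 4)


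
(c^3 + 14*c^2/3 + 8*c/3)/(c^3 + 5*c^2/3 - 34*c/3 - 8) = c/(c - 3)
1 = 1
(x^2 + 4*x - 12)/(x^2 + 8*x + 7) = (x^2 + 4*x - 12)/(x^2 + 8*x + 7)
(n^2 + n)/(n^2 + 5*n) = (n + 1)/(n + 5)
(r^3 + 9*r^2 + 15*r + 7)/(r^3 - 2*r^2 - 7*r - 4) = (r + 7)/(r - 4)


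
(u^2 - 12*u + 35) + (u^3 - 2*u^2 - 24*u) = u^3 - u^2 - 36*u + 35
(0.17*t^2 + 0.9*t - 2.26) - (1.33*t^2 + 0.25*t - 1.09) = -1.16*t^2 + 0.65*t - 1.17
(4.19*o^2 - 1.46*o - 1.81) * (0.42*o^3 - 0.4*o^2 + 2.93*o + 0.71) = 1.7598*o^5 - 2.2892*o^4 + 12.1005*o^3 - 0.5789*o^2 - 6.3399*o - 1.2851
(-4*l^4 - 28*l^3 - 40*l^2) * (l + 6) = -4*l^5 - 52*l^4 - 208*l^3 - 240*l^2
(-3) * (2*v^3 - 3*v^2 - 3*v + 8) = -6*v^3 + 9*v^2 + 9*v - 24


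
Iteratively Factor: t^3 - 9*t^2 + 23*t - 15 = (t - 3)*(t^2 - 6*t + 5) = (t - 3)*(t - 1)*(t - 5)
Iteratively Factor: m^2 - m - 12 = (m + 3)*(m - 4)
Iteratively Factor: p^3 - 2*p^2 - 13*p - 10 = (p + 2)*(p^2 - 4*p - 5) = (p - 5)*(p + 2)*(p + 1)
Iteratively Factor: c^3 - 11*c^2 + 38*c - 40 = (c - 2)*(c^2 - 9*c + 20) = (c - 4)*(c - 2)*(c - 5)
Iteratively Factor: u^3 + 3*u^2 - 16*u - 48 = (u + 3)*(u^2 - 16) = (u - 4)*(u + 3)*(u + 4)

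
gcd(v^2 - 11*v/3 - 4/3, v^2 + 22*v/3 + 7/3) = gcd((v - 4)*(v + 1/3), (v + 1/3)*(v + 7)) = v + 1/3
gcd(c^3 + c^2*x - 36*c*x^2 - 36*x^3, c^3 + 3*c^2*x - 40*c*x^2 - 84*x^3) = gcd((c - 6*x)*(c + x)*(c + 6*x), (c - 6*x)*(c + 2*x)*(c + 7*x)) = -c + 6*x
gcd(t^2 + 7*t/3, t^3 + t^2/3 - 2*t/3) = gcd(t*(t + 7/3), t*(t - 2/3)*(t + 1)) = t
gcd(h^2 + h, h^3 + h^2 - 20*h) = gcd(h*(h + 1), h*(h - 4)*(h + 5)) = h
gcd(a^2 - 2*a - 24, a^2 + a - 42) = a - 6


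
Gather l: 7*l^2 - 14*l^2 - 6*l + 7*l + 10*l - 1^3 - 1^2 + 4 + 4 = -7*l^2 + 11*l + 6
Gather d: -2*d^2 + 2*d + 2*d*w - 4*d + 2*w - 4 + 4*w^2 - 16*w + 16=-2*d^2 + d*(2*w - 2) + 4*w^2 - 14*w + 12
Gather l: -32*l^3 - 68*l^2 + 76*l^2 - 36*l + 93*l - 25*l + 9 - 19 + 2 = -32*l^3 + 8*l^2 + 32*l - 8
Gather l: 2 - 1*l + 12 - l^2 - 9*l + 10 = -l^2 - 10*l + 24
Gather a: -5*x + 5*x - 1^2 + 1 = 0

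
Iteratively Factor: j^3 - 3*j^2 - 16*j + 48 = (j - 3)*(j^2 - 16) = (j - 4)*(j - 3)*(j + 4)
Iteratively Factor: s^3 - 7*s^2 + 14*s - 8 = (s - 1)*(s^2 - 6*s + 8) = (s - 4)*(s - 1)*(s - 2)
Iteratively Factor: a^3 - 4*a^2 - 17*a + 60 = (a + 4)*(a^2 - 8*a + 15) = (a - 5)*(a + 4)*(a - 3)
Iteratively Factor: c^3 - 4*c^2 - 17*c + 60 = (c - 5)*(c^2 + c - 12) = (c - 5)*(c - 3)*(c + 4)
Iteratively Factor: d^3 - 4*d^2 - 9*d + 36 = (d + 3)*(d^2 - 7*d + 12) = (d - 3)*(d + 3)*(d - 4)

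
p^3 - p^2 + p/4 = p*(p - 1/2)^2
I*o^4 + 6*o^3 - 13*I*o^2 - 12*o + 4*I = (o - 2*I)^2*(o - I)*(I*o + 1)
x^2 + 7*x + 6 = (x + 1)*(x + 6)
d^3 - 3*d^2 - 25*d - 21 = (d - 7)*(d + 1)*(d + 3)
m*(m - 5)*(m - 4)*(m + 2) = m^4 - 7*m^3 + 2*m^2 + 40*m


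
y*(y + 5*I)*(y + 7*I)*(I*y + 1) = I*y^4 - 11*y^3 - 23*I*y^2 - 35*y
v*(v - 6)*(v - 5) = v^3 - 11*v^2 + 30*v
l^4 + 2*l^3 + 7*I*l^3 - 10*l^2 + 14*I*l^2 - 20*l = l*(l + 2)*(l + 2*I)*(l + 5*I)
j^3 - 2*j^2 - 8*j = j*(j - 4)*(j + 2)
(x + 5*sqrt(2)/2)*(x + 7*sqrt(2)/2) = x^2 + 6*sqrt(2)*x + 35/2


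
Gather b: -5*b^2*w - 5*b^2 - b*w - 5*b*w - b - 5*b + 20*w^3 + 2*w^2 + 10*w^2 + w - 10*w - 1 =b^2*(-5*w - 5) + b*(-6*w - 6) + 20*w^3 + 12*w^2 - 9*w - 1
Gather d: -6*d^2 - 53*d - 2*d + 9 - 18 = -6*d^2 - 55*d - 9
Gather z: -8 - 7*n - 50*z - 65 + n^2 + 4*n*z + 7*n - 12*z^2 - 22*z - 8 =n^2 - 12*z^2 + z*(4*n - 72) - 81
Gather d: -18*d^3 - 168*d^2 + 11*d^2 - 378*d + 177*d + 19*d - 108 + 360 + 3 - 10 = -18*d^3 - 157*d^2 - 182*d + 245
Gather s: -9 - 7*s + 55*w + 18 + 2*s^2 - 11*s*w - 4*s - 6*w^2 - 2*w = 2*s^2 + s*(-11*w - 11) - 6*w^2 + 53*w + 9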